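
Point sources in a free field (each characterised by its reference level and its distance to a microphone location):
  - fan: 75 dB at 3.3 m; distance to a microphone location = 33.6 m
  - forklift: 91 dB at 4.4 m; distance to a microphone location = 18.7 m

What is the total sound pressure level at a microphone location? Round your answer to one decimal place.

First find each source's level at the receiver (point-source: −20·log₁₀(r/r_ref)), then combine on an intensity basis.
fan: 75 − 20·log₁₀(33.6/3.3) = 75 − 20.16 = 54.84 dB.
forklift: 91 − 20·log₁₀(18.7/4.4) = 91 − 12.57 = 78.43 dB.
Σ 10^(L/10) = 7.000e+07 → L_total = 10·log₁₀(7.000e+07) = 78.45 dB.

78.5 dB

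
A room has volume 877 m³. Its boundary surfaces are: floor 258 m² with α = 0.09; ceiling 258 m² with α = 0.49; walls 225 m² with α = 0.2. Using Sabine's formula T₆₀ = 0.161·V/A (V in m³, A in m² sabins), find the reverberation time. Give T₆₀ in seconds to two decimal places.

Total absorption A = 258·0.09 + 258·0.49 + 225·0.2 = 194.64 m² sabins.
T₆₀ = 0.161·V/A = 0.161·877/194.64 = 0.725 s.

0.73 s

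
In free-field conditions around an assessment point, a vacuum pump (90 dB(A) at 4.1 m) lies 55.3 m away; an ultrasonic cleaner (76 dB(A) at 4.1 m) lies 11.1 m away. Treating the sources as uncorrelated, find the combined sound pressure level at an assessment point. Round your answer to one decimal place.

Propagate each source to the receiver with L = L_ref − 20·log₁₀(r/r_ref), then add intensities.
vacuum pump: 90 − 20·log₁₀(55.3/4.1) = 90 − 22.60 = 67.40 dB(A).
ultrasonic cleaner: 76 − 20·log₁₀(11.1/4.1) = 76 − 8.65 = 67.35 dB(A).
Σ 10^(L/10) = 1.093e+07 → L_total = 10·log₁₀(1.093e+07) = 70.39 dB(A).

70.4 dB(A)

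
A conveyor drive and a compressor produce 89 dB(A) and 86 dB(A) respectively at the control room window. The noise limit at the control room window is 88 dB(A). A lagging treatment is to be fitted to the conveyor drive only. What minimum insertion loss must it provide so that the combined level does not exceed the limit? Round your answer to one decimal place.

The untreated sources together contribute 10^(86/10) = 3.981e+08, i.e. 86.00 dB(A).
To meet 88 dB(A) overall, the treated conveyor drive may contribute at most 10^(88/10) − 3.981e+08 = 2.329e+08, i.e. 83.67 dB(A).
So the conveyor drive must be reduced from 89 to 83.67 dB(A): IL = 5.33 dB.

5.3 dB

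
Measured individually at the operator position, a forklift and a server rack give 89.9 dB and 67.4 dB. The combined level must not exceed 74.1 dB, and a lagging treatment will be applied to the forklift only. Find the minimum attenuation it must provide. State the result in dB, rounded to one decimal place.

16.8 dB

Fixed contribution from the other source: Σ 10^(L/10) = 10^(67.4/10) = 5.495e+06 (67.40 dB).
The limit corresponds to 10^(74.1/10) = 2.570e+07; subtracting the fixed part leaves 2.021e+07 for the forklift, i.e. 73.06 dB.
Required insertion loss = 89.9 − 73.06 = 16.84 dB.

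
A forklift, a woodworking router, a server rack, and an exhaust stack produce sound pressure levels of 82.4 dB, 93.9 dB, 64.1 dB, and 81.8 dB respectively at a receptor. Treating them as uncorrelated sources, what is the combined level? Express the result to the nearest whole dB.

94 dB

Incoherent sources combine by intensity addition: L_total = 10·log₁₀(Σ 10^(L_i/10)).
Σ 10^(L/10) = 10^(82.4/10) + 10^(93.9/10) + 10^(64.1/10) + 10^(81.8/10) = 2.782e+09.
L_total = 10·log₁₀(2.782e+09) = 94.44 dB.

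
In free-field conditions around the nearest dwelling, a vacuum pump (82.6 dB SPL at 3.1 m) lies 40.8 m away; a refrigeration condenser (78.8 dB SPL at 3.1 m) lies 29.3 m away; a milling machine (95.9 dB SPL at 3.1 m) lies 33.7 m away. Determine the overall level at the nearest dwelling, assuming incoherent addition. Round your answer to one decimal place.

75.4 dB SPL

First find each source's level at the receiver (point-source: −20·log₁₀(r/r_ref)), then combine on an intensity basis.
vacuum pump: 82.6 − 20·log₁₀(40.8/3.1) = 82.6 − 22.39 = 60.21 dB SPL.
refrigeration condenser: 78.8 − 20·log₁₀(29.3/3.1) = 78.8 − 19.51 = 59.29 dB SPL.
milling machine: 95.9 − 20·log₁₀(33.7/3.1) = 95.9 − 20.73 = 75.17 dB SPL.
Σ 10^(L/10) = 3.482e+07 → L_total = 10·log₁₀(3.482e+07) = 75.42 dB SPL.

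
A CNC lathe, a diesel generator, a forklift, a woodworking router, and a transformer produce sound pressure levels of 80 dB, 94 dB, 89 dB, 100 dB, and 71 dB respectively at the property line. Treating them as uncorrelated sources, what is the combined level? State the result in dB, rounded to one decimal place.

For uncorrelated sources the intensities add, so convert each level to linear form, sum, and take 10·log₁₀ of the total.
Σ 10^(L/10) = 10^(80/10) + 10^(94/10) + 10^(89/10) + 10^(100/10) + 10^(71/10) = 1.342e+10.
L_total = 10·log₁₀(1.342e+10) = 101.28 dB.

101.3 dB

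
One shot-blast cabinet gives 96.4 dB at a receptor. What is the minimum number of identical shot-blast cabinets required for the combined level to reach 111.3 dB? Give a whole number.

31

Need L₁ + 10·log₁₀ N ≥ 111.3, i.e. log₁₀ N ≥ 1.49.
N ≥ 10^(14.9/10) = 30.903, so N = 31.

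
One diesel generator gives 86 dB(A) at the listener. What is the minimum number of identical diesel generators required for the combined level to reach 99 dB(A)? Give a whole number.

N identical sources give L₁ + 10·log₁₀ N, so require 10·log₁₀ N ≥ 99 − 86 = 13.0 dB.
N ≥ 10^(13.0/10) = 19.953, so N = 20.

20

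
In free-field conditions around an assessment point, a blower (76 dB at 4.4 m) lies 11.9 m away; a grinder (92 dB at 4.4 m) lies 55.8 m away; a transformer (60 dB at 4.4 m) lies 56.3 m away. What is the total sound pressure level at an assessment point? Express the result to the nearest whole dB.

72 dB

Propagate each source to the receiver with L = L_ref − 20·log₁₀(r/r_ref), then add intensities.
blower: 76 − 20·log₁₀(11.9/4.4) = 76 − 8.64 = 67.36 dB.
grinder: 92 − 20·log₁₀(55.8/4.4) = 92 − 22.06 = 69.94 dB.
transformer: 60 − 20·log₁₀(56.3/4.4) = 60 − 22.14 = 37.86 dB.
Σ 10^(L/10) = 1.530e+07 → L_total = 10·log₁₀(1.530e+07) = 71.85 dB.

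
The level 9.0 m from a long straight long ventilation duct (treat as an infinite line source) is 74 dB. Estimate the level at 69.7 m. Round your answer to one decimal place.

Line-source attenuation: ΔL = 10·log₁₀(r₂/r₁) = 10·log₁₀(69.7/9.0) = 8.890 dB.
L₂ = 74 − 10·log₁₀(69.7/9.0) = 74 − 8.890 = 65.11 dB.

65.1 dB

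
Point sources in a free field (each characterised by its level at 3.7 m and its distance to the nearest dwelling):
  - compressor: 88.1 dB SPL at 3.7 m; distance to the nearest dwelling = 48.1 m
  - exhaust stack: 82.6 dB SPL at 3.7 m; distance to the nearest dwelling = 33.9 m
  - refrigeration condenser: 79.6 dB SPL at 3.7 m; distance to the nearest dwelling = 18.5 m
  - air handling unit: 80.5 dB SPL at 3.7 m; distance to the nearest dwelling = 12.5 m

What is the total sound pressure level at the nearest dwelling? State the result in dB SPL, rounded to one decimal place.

First find each source's level at the receiver (point-source: −20·log₁₀(r/r_ref)), then combine on an intensity basis.
compressor: 88.1 − 20·log₁₀(48.1/3.7) = 88.1 − 22.28 = 65.82 dB SPL.
exhaust stack: 82.6 − 20·log₁₀(33.9/3.7) = 82.6 − 19.24 = 63.36 dB SPL.
refrigeration condenser: 79.6 − 20·log₁₀(18.5/3.7) = 79.6 − 13.98 = 65.62 dB SPL.
air handling unit: 80.5 − 20·log₁₀(12.5/3.7) = 80.5 − 10.57 = 69.93 dB SPL.
Σ 10^(L/10) = 1.947e+07 → L_total = 10·log₁₀(1.947e+07) = 72.89 dB SPL.

72.9 dB SPL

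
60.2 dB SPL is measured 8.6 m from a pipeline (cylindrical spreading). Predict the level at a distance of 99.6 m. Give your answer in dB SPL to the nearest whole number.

50 dB SPL

For a line source, L₂ = L₁ − 10·log₁₀(r₂/r₁).
L₂ = 60.2 − 10·log₁₀(99.6/8.6) = 60.2 − 10.638 = 49.56 dB SPL.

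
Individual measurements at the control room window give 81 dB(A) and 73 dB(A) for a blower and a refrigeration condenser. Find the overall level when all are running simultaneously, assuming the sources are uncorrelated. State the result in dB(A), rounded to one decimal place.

Incoherent sources combine by intensity addition: L_total = 10·log₁₀(Σ 10^(L_i/10)).
Σ 10^(L/10) = 10^(81/10) + 10^(73/10) = 1.458e+08.
L_total = 10·log₁₀(1.458e+08) = 81.64 dB(A).

81.6 dB(A)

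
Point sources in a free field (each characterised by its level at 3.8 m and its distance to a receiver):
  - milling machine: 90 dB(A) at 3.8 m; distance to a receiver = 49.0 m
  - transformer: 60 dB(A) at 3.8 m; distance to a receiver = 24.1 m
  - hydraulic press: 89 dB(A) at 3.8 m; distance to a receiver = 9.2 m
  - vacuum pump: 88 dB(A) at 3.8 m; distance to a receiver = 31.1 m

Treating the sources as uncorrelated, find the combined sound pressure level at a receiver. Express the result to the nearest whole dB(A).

82 dB(A)

Propagate each source to the receiver with L = L_ref − 20·log₁₀(r/r_ref), then add intensities.
milling machine: 90 − 20·log₁₀(49.0/3.8) = 90 − 22.21 = 67.79 dB(A).
transformer: 60 − 20·log₁₀(24.1/3.8) = 60 − 16.04 = 43.96 dB(A).
hydraulic press: 89 − 20·log₁₀(9.2/3.8) = 89 − 7.68 = 81.32 dB(A).
vacuum pump: 88 − 20·log₁₀(31.1/3.8) = 88 − 18.26 = 69.74 dB(A).
Σ 10^(L/10) = 1.510e+08 → L_total = 10·log₁₀(1.510e+08) = 81.79 dB(A).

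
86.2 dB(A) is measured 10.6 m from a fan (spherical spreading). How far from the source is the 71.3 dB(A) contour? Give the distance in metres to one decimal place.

The 14.9 dB drop corresponds to a distance ratio of 10^(14.9/20) for a point source.
r₂ = 10.6·10^((86.2−71.3)/20) = 10.6·10^(14.9/20) = 58.93 m.

58.9 m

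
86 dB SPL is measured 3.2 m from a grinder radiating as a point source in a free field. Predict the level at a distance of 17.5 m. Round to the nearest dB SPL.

71 dB SPL

For a point source, L₂ = L₁ − 20·log₁₀(r₂/r₁).
L₂ = 86 − 20·log₁₀(17.5/3.2) = 86 − 14.758 = 71.24 dB SPL.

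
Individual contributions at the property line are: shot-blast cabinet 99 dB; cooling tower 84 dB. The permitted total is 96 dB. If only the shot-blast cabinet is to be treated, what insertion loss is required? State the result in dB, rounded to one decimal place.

The untreated sources together contribute 10^(84/10) = 2.512e+08, i.e. 84.00 dB.
The limit corresponds to 10^(96/10) = 3.981e+09; subtracting the fixed part leaves 3.730e+09 for the shot-blast cabinet, i.e. 95.72 dB.
Required insertion loss = 99 − 95.72 = 3.28 dB.

3.3 dB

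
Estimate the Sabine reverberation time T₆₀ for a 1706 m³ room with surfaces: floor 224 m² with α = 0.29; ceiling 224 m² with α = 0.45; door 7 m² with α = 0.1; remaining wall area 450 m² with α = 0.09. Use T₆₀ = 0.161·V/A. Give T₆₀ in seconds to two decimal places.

1.33 s

A = Σ Sᵢαᵢ = 224·0.29 + 224·0.45 + 7·0.1 + 450·0.09 = 206.96 m².
T₆₀ = 0.161·V/A = 0.161·1706/206.96 = 1.327 s.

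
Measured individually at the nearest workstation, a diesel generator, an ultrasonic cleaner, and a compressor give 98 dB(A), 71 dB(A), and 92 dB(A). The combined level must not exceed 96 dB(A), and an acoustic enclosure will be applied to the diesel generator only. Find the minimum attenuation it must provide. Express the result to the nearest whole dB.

Fixed contribution from the other sources: Σ 10^(L/10) = 10^(71/10) + 10^(92/10) = 1.597e+09 (92.03 dB(A)).
The limit corresponds to 10^(96/10) = 3.981e+09; subtracting the fixed part leaves 2.384e+09 for the diesel generator, i.e. 93.77 dB(A).
Required insertion loss = 98 − 93.77 = 4.23 dB.

4 dB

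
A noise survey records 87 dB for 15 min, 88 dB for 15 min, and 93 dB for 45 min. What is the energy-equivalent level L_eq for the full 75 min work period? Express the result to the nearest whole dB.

92 dB

Weight each interval's intensity by its duration and average over T = 75 min:
Σ tᵢ·10^(Lᵢ/10) = 15·10^(87/10) + 15·10^(88/10) + 45·10^(93/10) = 1.068e+11.
L_eq = 10·log₁₀(1.068e+11/75) = 91.53 dB.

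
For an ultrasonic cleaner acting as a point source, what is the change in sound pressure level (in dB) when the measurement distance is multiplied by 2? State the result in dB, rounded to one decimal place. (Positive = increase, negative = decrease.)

Point-source spreading: ΔL = −20·log₁₀(r₂/r₁).
ΔL = −20·log₁₀(2) = -6.02 dB.

-6.0 dB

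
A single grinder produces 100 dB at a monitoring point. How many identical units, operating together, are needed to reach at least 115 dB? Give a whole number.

Need L₁ + 10·log₁₀ N ≥ 115, i.e. log₁₀ N ≥ 1.50.
N ≥ 10^(15.0/10) = 31.623, so N = 32.

32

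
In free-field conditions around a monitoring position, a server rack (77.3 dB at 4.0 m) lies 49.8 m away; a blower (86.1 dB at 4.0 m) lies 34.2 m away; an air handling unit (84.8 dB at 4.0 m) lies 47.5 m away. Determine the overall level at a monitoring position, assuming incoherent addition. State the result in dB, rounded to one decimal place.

69.1 dB

Propagate each source to the receiver with L = L_ref − 20·log₁₀(r/r_ref), then add intensities.
server rack: 77.3 − 20·log₁₀(49.8/4.0) = 77.3 − 21.90 = 55.40 dB.
blower: 86.1 − 20·log₁₀(34.2/4.0) = 86.1 − 18.64 = 67.46 dB.
air handling unit: 84.8 − 20·log₁₀(47.5/4.0) = 84.8 − 21.49 = 63.31 dB.
Σ 10^(L/10) = 8.061e+06 → L_total = 10·log₁₀(8.061e+06) = 69.06 dB.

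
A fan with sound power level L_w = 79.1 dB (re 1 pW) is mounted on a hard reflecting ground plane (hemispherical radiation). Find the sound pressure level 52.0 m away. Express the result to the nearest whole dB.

L_p = L_w − 10·log₁₀(2π·r²) with r = 52.0 m.
2π·r² = 1.699e+04 m², 10·log₁₀ of that is 42.302 dB.
L_p = 79.1 − 42.302 = 36.80 dB.

37 dB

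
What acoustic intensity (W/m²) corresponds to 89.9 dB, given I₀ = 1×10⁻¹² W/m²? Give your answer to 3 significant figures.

L = 10·log₁₀(I/I₀) ⇒ I = I₀·10^(L/10) = 10⁻¹² × 10^8.99.

0.000977 W/m²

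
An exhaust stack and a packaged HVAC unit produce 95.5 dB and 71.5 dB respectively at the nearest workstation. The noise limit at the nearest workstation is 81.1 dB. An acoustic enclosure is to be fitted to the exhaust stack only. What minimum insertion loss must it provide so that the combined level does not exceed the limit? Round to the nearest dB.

The untreated sources together contribute 10^(71.5/10) = 1.413e+07, i.e. 71.50 dB.
The limit corresponds to 10^(81.1/10) = 1.288e+08; subtracting the fixed part leaves 1.147e+08 for the exhaust stack, i.e. 80.60 dB.
So the exhaust stack must be reduced from 95.5 to 80.60 dB: IL = 14.90 dB.

15 dB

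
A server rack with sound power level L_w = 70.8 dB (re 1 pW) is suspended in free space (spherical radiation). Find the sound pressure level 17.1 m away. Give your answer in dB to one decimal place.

L_p = L_w − 10·log₁₀(4π·r²) with r = 17.1 m.
4π·r² = 3675 m², 10·log₁₀ of that is 35.652 dB.
L_p = 70.8 − 35.652 = 35.15 dB.

35.1 dB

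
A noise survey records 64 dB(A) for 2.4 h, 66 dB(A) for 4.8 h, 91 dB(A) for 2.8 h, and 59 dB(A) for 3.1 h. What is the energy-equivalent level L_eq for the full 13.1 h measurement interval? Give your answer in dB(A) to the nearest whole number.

The energy average is taken in the linear domain: L_eq = 10·log₁₀[(Σ tᵢ·10^(Lᵢ/10))/T], T = 13.1 h.
Σ tᵢ·10^(Lᵢ/10) = 2.4·10^(64/10) + 4.8·10^(66/10) + 2.8·10^(91/10) + 3.1·10^(59/10) = 3.553e+09.
L_eq = 10·log₁₀(3.553e+09/13.1) = 84.33 dB(A).

84 dB(A)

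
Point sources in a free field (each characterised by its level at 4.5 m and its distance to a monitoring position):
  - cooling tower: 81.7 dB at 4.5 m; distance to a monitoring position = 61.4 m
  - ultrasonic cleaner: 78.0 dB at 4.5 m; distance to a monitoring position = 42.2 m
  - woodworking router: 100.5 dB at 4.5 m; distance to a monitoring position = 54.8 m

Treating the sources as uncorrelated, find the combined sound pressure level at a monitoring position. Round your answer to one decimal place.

78.9 dB

Propagate each source to the receiver with L = L_ref − 20·log₁₀(r/r_ref), then add intensities.
cooling tower: 81.7 − 20·log₁₀(61.4/4.5) = 81.7 − 22.70 = 59.00 dB.
ultrasonic cleaner: 78.0 − 20·log₁₀(42.2/4.5) = 78.0 − 19.44 = 58.56 dB.
woodworking router: 100.5 − 20·log₁₀(54.8/4.5) = 100.5 − 21.71 = 78.79 dB.
Σ 10^(L/10) = 7.717e+07 → L_total = 10·log₁₀(7.717e+07) = 78.87 dB.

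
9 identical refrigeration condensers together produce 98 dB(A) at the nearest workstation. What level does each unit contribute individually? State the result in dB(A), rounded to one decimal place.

88.5 dB(A)

Dividing the total intensity by 9 lowers the level by 10·log₁₀ 9 = 9.542 dB: L₁ = 98 − 9.542.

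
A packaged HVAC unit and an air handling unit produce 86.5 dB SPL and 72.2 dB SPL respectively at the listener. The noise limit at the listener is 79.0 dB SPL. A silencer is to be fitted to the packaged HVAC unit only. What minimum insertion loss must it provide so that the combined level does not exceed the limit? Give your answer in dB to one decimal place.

Everything except the packaged HVAC unit sums to 10^(72.2/10) = 1.660e+07 in linear terms, 72.20 dB SPL.
To meet 79.0 dB SPL overall, the treated packaged HVAC unit may contribute at most 10^(79.0/10) − 1.660e+07 = 6.284e+07, i.e. 77.98 dB SPL.
So the packaged HVAC unit must be reduced from 86.5 to 77.98 dB SPL: IL = 8.52 dB.

8.5 dB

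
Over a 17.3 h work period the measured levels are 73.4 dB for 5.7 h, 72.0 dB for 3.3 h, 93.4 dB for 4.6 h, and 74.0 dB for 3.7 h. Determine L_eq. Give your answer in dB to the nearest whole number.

Weight each interval's intensity by its duration and average over T = 17.3 h:
Σ tᵢ·10^(Lᵢ/10) = 5.7·10^(73.4/10) + 3.3·10^(72.0/10) + 4.6·10^(93.4/10) + 3.7·10^(74.0/10) = 1.033e+10.
L_eq = 10·log₁₀(1.033e+10/17.3) = 87.76 dB.

88 dB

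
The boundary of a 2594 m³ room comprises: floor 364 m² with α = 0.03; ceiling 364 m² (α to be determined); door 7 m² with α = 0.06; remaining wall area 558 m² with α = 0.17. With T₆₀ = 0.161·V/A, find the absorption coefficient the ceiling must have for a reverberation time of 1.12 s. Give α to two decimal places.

0.73

From T₆₀ = 0.161·V/A, the target T₆₀ = 1.12 s needs A = 0.161·2594/1.12 = 372.89 m².
Absorption from the other surfaces = 364·0.03 + 7·0.06 + 558·0.17 = 106.20 m², so the ceiling must supply 266.69 m² over 364 m².
α = 266.69/364 = 0.733.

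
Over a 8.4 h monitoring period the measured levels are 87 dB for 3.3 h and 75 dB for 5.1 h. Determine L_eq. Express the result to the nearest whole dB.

83 dB

The energy average is taken in the linear domain: L_eq = 10·log₁₀[(Σ tᵢ·10^(Lᵢ/10))/T], T = 8.4 h.
Σ tᵢ·10^(Lᵢ/10) = 3.3·10^(87/10) + 5.1·10^(75/10) = 1.815e+09.
L_eq = 10·log₁₀(1.815e+09/8.4) = 83.35 dB.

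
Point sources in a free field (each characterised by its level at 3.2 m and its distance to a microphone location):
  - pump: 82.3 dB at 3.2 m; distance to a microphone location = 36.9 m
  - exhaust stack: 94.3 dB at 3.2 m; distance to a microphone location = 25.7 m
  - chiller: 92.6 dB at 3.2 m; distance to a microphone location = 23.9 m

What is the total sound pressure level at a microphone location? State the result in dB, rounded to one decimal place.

Propagate each source to the receiver with L = L_ref − 20·log₁₀(r/r_ref), then add intensities.
pump: 82.3 − 20·log₁₀(36.9/3.2) = 82.3 − 21.24 = 61.06 dB.
exhaust stack: 94.3 − 20·log₁₀(25.7/3.2) = 94.3 − 18.10 = 76.20 dB.
chiller: 92.6 − 20·log₁₀(23.9/3.2) = 92.6 − 17.46 = 75.14 dB.
Σ 10^(L/10) = 7.563e+07 → L_total = 10·log₁₀(7.563e+07) = 78.79 dB.

78.8 dB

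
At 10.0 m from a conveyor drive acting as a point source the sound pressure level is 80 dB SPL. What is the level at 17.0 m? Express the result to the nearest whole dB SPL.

75 dB SPL

Spherical spreading from a point source gives a 20·log₁₀(r₂/r₁) drop.
L₂ = 80 − 20·log₁₀(17.0/10.0) = 80 − 4.609 = 75.39 dB SPL.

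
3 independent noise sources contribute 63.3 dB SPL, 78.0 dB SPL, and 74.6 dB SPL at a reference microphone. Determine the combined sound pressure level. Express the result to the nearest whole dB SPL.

Incoherent sources combine by intensity addition: L_total = 10·log₁₀(Σ 10^(L_i/10)).
Σ 10^(L/10) = 10^(63.3/10) + 10^(78.0/10) + 10^(74.6/10) = 9.407e+07.
L_total = 10·log₁₀(9.407e+07) = 79.73 dB SPL.

80 dB SPL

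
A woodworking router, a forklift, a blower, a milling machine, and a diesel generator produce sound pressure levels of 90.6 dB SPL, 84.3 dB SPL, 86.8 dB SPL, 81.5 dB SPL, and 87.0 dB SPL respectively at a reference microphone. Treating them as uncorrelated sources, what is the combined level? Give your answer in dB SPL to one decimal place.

94.0 dB SPL

For uncorrelated sources the intensities add, so convert each level to linear form, sum, and take 10·log₁₀ of the total.
Σ 10^(L/10) = 10^(90.6/10) + 10^(84.3/10) + 10^(86.8/10) + 10^(81.5/10) + 10^(87.0/10) = 2.538e+09.
L_total = 10·log₁₀(2.538e+09) = 94.05 dB SPL.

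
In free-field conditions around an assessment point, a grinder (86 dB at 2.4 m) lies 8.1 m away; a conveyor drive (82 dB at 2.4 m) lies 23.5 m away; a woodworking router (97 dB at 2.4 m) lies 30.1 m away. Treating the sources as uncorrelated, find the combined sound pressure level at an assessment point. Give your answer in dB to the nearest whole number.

Propagate each source to the receiver with L = L_ref − 20·log₁₀(r/r_ref), then add intensities.
grinder: 86 − 20·log₁₀(8.1/2.4) = 86 − 10.57 = 75.43 dB.
conveyor drive: 82 − 20·log₁₀(23.5/2.4) = 82 − 19.82 = 62.18 dB.
woodworking router: 97 − 20·log₁₀(30.1/2.4) = 97 − 21.97 = 75.03 dB.
Σ 10^(L/10) = 6.847e+07 → L_total = 10·log₁₀(6.847e+07) = 78.35 dB.

78 dB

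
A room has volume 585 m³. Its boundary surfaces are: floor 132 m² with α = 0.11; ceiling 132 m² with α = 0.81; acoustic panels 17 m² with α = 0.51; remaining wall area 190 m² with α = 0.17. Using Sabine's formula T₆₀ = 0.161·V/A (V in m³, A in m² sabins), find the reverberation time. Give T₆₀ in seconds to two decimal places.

A = Σ Sᵢαᵢ = 132·0.11 + 132·0.81 + 17·0.51 + 190·0.17 = 162.41 m².
T₆₀ = 0.161 × 585 / 162.41 = 0.580 s.

0.58 s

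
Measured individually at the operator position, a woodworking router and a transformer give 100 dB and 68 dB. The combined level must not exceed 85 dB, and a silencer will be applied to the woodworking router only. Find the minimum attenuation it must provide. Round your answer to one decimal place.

15.1 dB

Everything except the woodworking router sums to 10^(68/10) = 6.310e+06 in linear terms, 68.00 dB.
The limit corresponds to 10^(85/10) = 3.162e+08; subtracting the fixed part leaves 3.099e+08 for the woodworking router, i.e. 84.91 dB.
Required insertion loss = 100 − 84.91 = 15.09 dB.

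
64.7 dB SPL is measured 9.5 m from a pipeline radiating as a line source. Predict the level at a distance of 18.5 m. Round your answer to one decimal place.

61.8 dB SPL

For a line source, L₂ = L₁ − 10·log₁₀(r₂/r₁).
L₂ = 64.7 − 10·log₁₀(18.5/9.5) = 64.7 − 2.894 = 61.81 dB SPL.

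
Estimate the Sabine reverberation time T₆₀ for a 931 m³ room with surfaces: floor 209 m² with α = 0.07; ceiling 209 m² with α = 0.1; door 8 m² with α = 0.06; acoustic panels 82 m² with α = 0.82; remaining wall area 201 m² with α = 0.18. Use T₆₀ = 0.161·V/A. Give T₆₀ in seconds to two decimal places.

1.08 s

Total absorption A = 209·0.07 + 209·0.1 + 8·0.06 + 82·0.82 + 201·0.18 = 139.43 m² sabins.
T₆₀ = 0.161 × 931 / 139.43 = 1.075 s.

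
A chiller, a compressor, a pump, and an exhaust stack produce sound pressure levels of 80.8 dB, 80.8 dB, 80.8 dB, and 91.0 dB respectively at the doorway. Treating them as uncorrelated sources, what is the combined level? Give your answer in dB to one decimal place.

Incoherent sources combine by intensity addition: L_total = 10·log₁₀(Σ 10^(L_i/10)).
Σ 10^(L/10) = 10^(80.8/10) + 10^(80.8/10) + 10^(80.8/10) + 10^(91.0/10) = 1.620e+09.
L_total = 10·log₁₀(1.620e+09) = 92.09 dB.

92.1 dB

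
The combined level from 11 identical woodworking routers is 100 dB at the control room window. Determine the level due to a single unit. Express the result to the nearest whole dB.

Dividing the total intensity by 11 lowers the level by 10·log₁₀ 11 = 10.414 dB: L₁ = 100 − 10.414.

90 dB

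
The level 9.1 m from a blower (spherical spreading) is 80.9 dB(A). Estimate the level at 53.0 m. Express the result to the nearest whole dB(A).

For a point source, L₂ = L₁ − 20·log₁₀(r₂/r₁).
L₂ = 80.9 − 20·log₁₀(53.0/9.1) = 80.9 − 15.305 = 65.60 dB(A).

66 dB(A)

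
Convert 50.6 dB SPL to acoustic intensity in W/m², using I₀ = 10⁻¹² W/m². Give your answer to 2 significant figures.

1.1e-07 W/m²

I/I₀ = 10^(50.6/10) = 1.148e+05, so I = 1.148e+05 × 10⁻¹² W/m².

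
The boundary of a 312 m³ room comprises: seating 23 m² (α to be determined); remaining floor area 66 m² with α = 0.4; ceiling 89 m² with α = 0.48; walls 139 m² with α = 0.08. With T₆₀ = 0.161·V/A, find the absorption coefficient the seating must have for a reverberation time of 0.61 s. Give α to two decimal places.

0.09

Required total absorption A = 0.161·312/0.61 = 82.35 m².
Absorption from the other surfaces = 66·0.4 + 89·0.48 + 139·0.08 = 80.24 m², so the seating must supply 2.11 m² over 23 m².
α = 2.11/23 = 0.092.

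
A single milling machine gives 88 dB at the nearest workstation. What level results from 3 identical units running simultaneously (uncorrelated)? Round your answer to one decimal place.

With 3 equal, uncorrelated contributions the intensity is 3× that of one unit, giving a rise of 10·log₁₀ 3.
L_total = 88 + 10·log₁₀(3) = 88 + 4.771 = 92.77 dB.

92.8 dB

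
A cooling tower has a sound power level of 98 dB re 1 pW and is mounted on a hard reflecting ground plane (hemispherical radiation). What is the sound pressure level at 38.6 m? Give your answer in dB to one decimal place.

L_p = L_w − 10·log₁₀(2π·r²) with r = 38.6 m.
2π·r² = 9362 m², 10·log₁₀ of that is 39.714 dB.
L_p = 98 − 39.714 = 58.29 dB.

58.3 dB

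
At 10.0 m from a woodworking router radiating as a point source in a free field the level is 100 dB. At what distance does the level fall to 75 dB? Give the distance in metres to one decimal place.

For a point source L₁ − L₂ = 20·log₁₀(r₂/r₁), so r₂ = r₁·10^((L₁−L₂)/20).
r₂ = 10.0·10^((100−75)/20) = 10.0·10^(25.0/20) = 177.83 m.

177.8 m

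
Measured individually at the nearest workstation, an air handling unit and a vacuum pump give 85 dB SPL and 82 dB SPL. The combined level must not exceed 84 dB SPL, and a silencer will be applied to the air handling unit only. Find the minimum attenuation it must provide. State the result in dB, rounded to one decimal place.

Fixed contribution from the other source: Σ 10^(L/10) = 10^(82/10) = 1.585e+08 (82.00 dB SPL).
To meet 84 dB SPL overall, the treated air handling unit may contribute at most 10^(84/10) − 1.585e+08 = 9.270e+07, i.e. 79.67 dB SPL.
So the air handling unit must be reduced from 85 to 79.67 dB SPL: IL = 5.33 dB.

5.3 dB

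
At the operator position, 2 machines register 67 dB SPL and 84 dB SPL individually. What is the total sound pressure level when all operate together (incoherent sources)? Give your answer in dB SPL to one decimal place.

84.1 dB SPL

Incoherent sources combine by intensity addition: L_total = 10·log₁₀(Σ 10^(L_i/10)).
Σ 10^(L/10) = 10^(67/10) + 10^(84/10) = 2.562e+08.
L_total = 10·log₁₀(2.562e+08) = 84.09 dB SPL.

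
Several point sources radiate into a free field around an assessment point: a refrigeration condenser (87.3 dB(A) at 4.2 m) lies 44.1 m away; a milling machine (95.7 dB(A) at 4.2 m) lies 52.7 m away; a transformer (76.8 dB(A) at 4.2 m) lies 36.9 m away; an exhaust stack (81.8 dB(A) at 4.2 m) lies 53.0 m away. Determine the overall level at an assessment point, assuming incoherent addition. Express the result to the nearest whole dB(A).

75 dB(A)

Apply inverse-square spreading to bring every level to the receiver, then sum 10^(L/10).
refrigeration condenser: 87.3 − 20·log₁₀(44.1/4.2) = 87.3 − 20.42 = 66.88 dB(A).
milling machine: 95.7 − 20·log₁₀(52.7/4.2) = 95.7 − 21.97 = 73.73 dB(A).
transformer: 76.8 − 20·log₁₀(36.9/4.2) = 76.8 − 18.88 = 57.92 dB(A).
exhaust stack: 81.8 − 20·log₁₀(53.0/4.2) = 81.8 − 22.02 = 59.78 dB(A).
Σ 10^(L/10) = 3.004e+07 → L_total = 10·log₁₀(3.004e+07) = 74.78 dB(A).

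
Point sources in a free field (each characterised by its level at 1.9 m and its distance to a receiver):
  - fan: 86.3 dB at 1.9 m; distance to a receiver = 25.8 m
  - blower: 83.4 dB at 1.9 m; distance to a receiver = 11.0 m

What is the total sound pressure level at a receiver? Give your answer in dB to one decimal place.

69.5 dB

First find each source's level at the receiver (point-source: −20·log₁₀(r/r_ref)), then combine on an intensity basis.
fan: 86.3 − 20·log₁₀(25.8/1.9) = 86.3 − 22.66 = 63.64 dB.
blower: 83.4 − 20·log₁₀(11.0/1.9) = 83.4 − 15.25 = 68.15 dB.
Σ 10^(L/10) = 8.841e+06 → L_total = 10·log₁₀(8.841e+06) = 69.46 dB.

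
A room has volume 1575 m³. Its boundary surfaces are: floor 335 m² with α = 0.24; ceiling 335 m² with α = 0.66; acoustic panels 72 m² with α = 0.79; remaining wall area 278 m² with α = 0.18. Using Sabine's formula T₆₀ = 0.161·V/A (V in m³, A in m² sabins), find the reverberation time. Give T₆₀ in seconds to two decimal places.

0.62 s

Summing Sᵢαᵢ: 335·0.24 + 335·0.66 + 72·0.79 + 278·0.18 = 408.42 m².
T₆₀ = 0.161·V/A = 0.161·1575/408.42 = 0.621 s.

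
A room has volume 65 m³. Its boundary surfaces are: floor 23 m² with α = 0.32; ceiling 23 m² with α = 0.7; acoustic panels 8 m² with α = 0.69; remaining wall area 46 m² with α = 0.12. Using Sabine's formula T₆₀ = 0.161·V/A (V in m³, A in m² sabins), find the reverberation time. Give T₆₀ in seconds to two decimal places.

A = Σ Sᵢαᵢ = 23·0.32 + 23·0.7 + 8·0.69 + 46·0.12 = 34.50 m².
T₆₀ = 0.161 × 65 / 34.50 = 0.303 s.

0.30 s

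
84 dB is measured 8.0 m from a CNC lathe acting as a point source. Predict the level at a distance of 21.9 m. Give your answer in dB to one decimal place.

75.3 dB

Spherical spreading from a point source gives a 20·log₁₀(r₂/r₁) drop.
L₂ = 84 − 20·log₁₀(21.9/8.0) = 84 − 8.747 = 75.25 dB.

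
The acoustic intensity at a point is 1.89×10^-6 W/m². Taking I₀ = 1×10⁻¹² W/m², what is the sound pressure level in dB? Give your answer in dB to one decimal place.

L = 10·log₁₀(I/I₀) = 10·log₁₀(1.89×10^-6/10⁻¹²) = 10·log₁₀(1.89×10^6).
L = 10·(0.2765 + 6) = 62.76 dB.

62.8 dB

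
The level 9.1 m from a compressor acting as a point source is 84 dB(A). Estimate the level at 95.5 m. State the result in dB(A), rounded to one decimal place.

63.6 dB(A)

For a point source, L₂ = L₁ − 20·log₁₀(r₂/r₁).
L₂ = 84 − 20·log₁₀(95.5/9.1) = 84 − 20.419 = 63.58 dB(A).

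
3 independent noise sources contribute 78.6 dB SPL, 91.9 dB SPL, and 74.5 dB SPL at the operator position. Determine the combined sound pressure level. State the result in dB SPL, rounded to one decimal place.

Incoherent sources combine by intensity addition: L_total = 10·log₁₀(Σ 10^(L_i/10)).
Σ 10^(L/10) = 10^(78.6/10) + 10^(91.9/10) + 10^(74.5/10) = 1.649e+09.
L_total = 10·log₁₀(1.649e+09) = 92.17 dB SPL.

92.2 dB SPL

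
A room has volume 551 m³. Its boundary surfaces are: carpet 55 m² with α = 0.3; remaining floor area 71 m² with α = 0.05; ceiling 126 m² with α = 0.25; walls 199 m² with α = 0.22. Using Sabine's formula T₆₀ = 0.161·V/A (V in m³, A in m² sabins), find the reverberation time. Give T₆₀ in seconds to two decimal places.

0.93 s

A = Σ Sᵢαᵢ = 55·0.3 + 71·0.05 + 126·0.25 + 199·0.22 = 95.33 m².
T₆₀ = 0.161·V/A = 0.161·551/95.33 = 0.931 s.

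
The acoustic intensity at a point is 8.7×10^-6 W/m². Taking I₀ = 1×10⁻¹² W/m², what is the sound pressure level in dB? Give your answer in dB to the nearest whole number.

69 dB

I/I₀ = 8.7×10^-6/10⁻¹² = 8.7×10^6, and L = 10·log₁₀(I/I₀).
L = 10·(0.9395 + 6) = 69.40 dB.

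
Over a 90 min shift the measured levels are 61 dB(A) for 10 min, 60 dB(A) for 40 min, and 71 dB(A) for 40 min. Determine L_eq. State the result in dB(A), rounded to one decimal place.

67.9 dB(A)

L_eq = 10·log₁₀[(1/T)·Σ tᵢ·10^(Lᵢ/10)] with T = 90 min.
Σ tᵢ·10^(Lᵢ/10) = 10·10^(61/10) + 40·10^(60/10) + 40·10^(71/10) = 5.562e+08.
L_eq = 10·log₁₀(5.562e+08/90) = 67.91 dB(A).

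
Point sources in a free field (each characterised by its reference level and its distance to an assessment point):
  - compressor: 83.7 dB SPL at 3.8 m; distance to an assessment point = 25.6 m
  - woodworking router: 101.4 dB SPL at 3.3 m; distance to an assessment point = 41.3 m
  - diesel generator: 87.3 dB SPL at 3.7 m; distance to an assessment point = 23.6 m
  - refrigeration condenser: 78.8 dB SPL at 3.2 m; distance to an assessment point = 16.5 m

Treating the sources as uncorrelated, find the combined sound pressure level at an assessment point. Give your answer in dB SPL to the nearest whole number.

80 dB SPL

Apply inverse-square spreading to bring every level to the receiver, then sum 10^(L/10).
compressor: 83.7 − 20·log₁₀(25.6/3.8) = 83.7 − 16.57 = 67.13 dB SPL.
woodworking router: 101.4 − 20·log₁₀(41.3/3.3) = 101.4 − 21.95 = 79.45 dB SPL.
diesel generator: 87.3 − 20·log₁₀(23.6/3.7) = 87.3 − 16.09 = 71.21 dB SPL.
refrigeration condenser: 78.8 − 20·log₁₀(16.5/3.2) = 78.8 − 14.25 = 64.55 dB SPL.
Σ 10^(L/10) = 1.093e+08 → L_total = 10·log₁₀(1.093e+08) = 80.39 dB SPL.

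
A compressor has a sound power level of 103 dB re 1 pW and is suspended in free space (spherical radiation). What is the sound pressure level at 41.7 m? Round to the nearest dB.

The power spreads over a sphere of area 4π·r², so L_p = L_w − 10·log₁₀(4π·r²).
4π·r² = 2.185e+04 m², 10·log₁₀ of that is 43.395 dB.
L_p = 103 − 43.395 = 59.61 dB.

60 dB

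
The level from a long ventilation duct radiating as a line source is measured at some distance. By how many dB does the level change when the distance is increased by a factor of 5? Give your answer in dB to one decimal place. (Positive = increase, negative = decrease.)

-7.0 dB

Line-source spreading: ΔL = −10·log₁₀(r₂/r₁).
ΔL = −10·log₁₀(5) = -6.99 dB.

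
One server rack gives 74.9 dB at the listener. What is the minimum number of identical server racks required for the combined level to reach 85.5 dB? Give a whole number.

N identical sources give L₁ + 10·log₁₀ N, so require 10·log₁₀ N ≥ 85.5 − 74.9 = 10.6 dB.
N ≥ 10^(10.6/10) = 11.482, so N = 12.

12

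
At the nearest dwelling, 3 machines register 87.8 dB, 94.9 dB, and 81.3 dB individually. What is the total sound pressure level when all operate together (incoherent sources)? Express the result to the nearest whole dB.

96 dB

For uncorrelated sources the intensities add, so convert each level to linear form, sum, and take 10·log₁₀ of the total.
Σ 10^(L/10) = 10^(87.8/10) + 10^(94.9/10) + 10^(81.3/10) = 3.828e+09.
L_total = 10·log₁₀(3.828e+09) = 95.83 dB.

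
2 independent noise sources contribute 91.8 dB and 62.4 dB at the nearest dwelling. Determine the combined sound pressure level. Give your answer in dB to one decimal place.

91.8 dB

Incoherent sources combine by intensity addition: L_total = 10·log₁₀(Σ 10^(L_i/10)).
Σ 10^(L/10) = 10^(91.8/10) + 10^(62.4/10) = 1.515e+09.
L_total = 10·log₁₀(1.515e+09) = 91.80 dB.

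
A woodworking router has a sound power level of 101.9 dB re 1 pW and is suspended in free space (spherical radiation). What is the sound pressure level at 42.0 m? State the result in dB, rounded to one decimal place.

58.4 dB

The power spreads over a sphere of area 4π·r², so L_p = L_w − 10·log₁₀(4π·r²).
4π·r² = 2.217e+04 m², 10·log₁₀ of that is 43.457 dB.
L_p = 101.9 − 43.457 = 58.44 dB.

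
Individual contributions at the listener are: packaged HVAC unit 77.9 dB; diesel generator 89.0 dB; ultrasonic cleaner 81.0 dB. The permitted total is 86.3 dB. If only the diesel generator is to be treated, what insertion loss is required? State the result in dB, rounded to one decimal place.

Fixed contribution from the other sources: Σ 10^(L/10) = 10^(77.9/10) + 10^(81.0/10) = 1.876e+08 (82.73 dB).
The limit corresponds to 10^(86.3/10) = 4.266e+08; subtracting the fixed part leaves 2.390e+08 for the diesel generator, i.e. 83.78 dB.
So the diesel generator must be reduced from 89.0 to 83.78 dB: IL = 5.22 dB.

5.2 dB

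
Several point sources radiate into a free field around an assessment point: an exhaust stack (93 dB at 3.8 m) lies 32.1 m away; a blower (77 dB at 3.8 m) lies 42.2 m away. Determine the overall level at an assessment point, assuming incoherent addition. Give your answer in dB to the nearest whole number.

Apply inverse-square spreading to bring every level to the receiver, then sum 10^(L/10).
exhaust stack: 93 − 20·log₁₀(32.1/3.8) = 93 − 18.53 = 74.47 dB.
blower: 77 − 20·log₁₀(42.2/3.8) = 77 − 20.91 = 56.09 dB.
Σ 10^(L/10) = 2.837e+07 → L_total = 10·log₁₀(2.837e+07) = 74.53 dB.

75 dB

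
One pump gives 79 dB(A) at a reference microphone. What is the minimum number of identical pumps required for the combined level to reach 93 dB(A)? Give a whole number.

N identical sources give L₁ + 10·log₁₀ N, so require 10·log₁₀ N ≥ 93 − 79 = 14.0 dB.
N ≥ 10^(14.0/10) = 25.119, so N = 26.

26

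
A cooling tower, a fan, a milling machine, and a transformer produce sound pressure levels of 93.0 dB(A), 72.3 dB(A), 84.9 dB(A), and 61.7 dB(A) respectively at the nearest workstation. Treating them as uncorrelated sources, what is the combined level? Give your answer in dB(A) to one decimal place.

For uncorrelated sources the intensities add, so convert each level to linear form, sum, and take 10·log₁₀ of the total.
Σ 10^(L/10) = 10^(93.0/10) + 10^(72.3/10) + 10^(84.9/10) + 10^(61.7/10) = 2.323e+09.
L_total = 10·log₁₀(2.323e+09) = 93.66 dB(A).

93.7 dB(A)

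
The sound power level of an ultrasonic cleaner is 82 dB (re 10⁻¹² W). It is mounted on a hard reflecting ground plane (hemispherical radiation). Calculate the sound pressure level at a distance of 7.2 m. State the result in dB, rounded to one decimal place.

56.9 dB

L_p = L_w − 10·log₁₀(2π·r²) with r = 7.2 m.
2π·r² = 325.7 m², 10·log₁₀ of that is 25.128 dB.
L_p = 82 − 25.128 = 56.87 dB.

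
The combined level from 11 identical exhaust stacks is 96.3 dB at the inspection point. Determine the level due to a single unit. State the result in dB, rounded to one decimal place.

For N identical incoherent sources L_total = L₁ + 10·log₁₀ N, so L₁ = 96.3 − 10·log₁₀(11) = 96.3 − 10.414.

85.9 dB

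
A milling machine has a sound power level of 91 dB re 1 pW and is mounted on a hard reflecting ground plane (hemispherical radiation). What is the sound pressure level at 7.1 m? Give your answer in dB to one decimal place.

The power spreads over a hemisphere of area 2π·r², so L_p = L_w − 10·log₁₀(2π·r²).
2π·r² = 316.7 m², 10·log₁₀ of that is 25.007 dB.
L_p = 91 − 25.007 = 65.99 dB.

66.0 dB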